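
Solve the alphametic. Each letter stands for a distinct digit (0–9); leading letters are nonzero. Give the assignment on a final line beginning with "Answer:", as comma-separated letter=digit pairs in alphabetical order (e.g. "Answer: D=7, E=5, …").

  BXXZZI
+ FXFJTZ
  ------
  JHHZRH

Step 1. [col 1: I + Z ≡ H (mod 10)] column 1 (I + Z ≡ H (mod 10), carry-in 0) doesn't pin Z yet; pick Z=7 and continue ⇒ Z=7.
Step 2. [col 1: I + Z ≡ H (mod 10)] several values work for I in column 1 (I + Z ≡ H (mod 10), carry-in 0); try I=1 ⇒ I=1.
Step 3. [col 1: I + Z ≡ H (mod 10)] in column 1 we have I+Z≡H with carry-in 0; given I=1, Z=7 and digits 1,7 already taken and all letters distinct, that pins H to 8 ⇒ H=8.
Step 4. [col 2: Z + T ≡ R (mod 10)] column 2 (Z + T ≡ R (mod 10), carry-in 0) doesn't pin T yet; pick T=5 and continue ⇒ T=5.
Step 5. [col 2: Z + T ≡ R (mod 10)] from column 2 (Z=7, T=5, carry-in 0, digits 1,5,7,8 already taken and all letters distinct): R must equal 2 ⇒ R=2.
Step 6. [col 3: Z + J ≡ Z (mod 10)] in column 3 we have Z+J≡Z with carry-in 1; given Z=7 and digits 1,2,5,7,8 already taken and all letters distinct, that pins J to 9, so J=9.
Step 7. [col 4: X + F ≡ H (mod 10)] column 4 (X + F ≡ H (mod 10), carry-in 1) doesn't pin X yet; pick X=4 and continue, so X=4.
Step 8. [col 4: X + F ≡ H (mod 10)] column 4 reads X+F+carry(1)=H with X=4, H=8; with digits 1,2,4,5,7,8,9 already taken and all letters distinct, the only value for F is 3. So F=3.
Step 9. [col 6: B + F ≡ J (mod 10)] from column 6 (F=3, J=9, carry-in 0, digits 1,2,3,4,5,7,8,9 already taken and all letters distinct): B must equal 6, so B=6.

Answer: B=6, F=3, H=8, I=1, J=9, R=2, T=5, X=4, Z=7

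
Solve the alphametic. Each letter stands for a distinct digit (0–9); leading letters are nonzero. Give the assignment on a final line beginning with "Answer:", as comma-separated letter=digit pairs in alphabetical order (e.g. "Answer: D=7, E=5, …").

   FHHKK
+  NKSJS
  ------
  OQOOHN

Step 1. [O] O is the leading digit of a 6-digit sum of two 5-digit numbers; the final carry is exactly 1. So O=1.
Step 2. [col 1: K + S ≡ N (mod 10)] column 1 (K + S ≡ N (mod 10), carry-in 0) doesn't pin K yet; pick K=2 and continue, so K=2.
Step 3. [col 1: K + S ≡ N (mod 10)] no forcing yet in column 1 (carry-in 0); S=3 is free and consistent — try it ⇒ S=3.
Step 4. [col 1: K + S ≡ N (mod 10)] column 1 reads K+S+carry(0)=N with K=2, S=3; with digits 1,2,3 already taken and all letters distinct, the only value for N is 5, so N=5.
Step 5. [col 2: K + J ≡ H (mod 10)] column 2 (K + J ≡ H (mod 10), carry-in 0) doesn't pin H yet; pick H=8 and continue, so H=8.
Step 6. [col 2: K + J ≡ H (mod 10)] column 2: given K=2, H=8, carry-in 0, and digits 1,2,3,5,8 already taken and all letters distinct, K+J≡H (mod 10) forces J=6 ⇒ J=6.
Step 7. [col 5: F + N ≡ Q (mod 10)] in column 5 we have F+N≡Q with carry-in 1; given N=5 and digits 1,2,3,5,6,8 already taken and all letters distinct, that pins F to 4 ⇒ F=4.
Step 8. [col 5: F + N ≡ Q (mod 10)] in column 5 we have F+N≡Q with carry-in 1; given F=4, N=5 and digits 1,2,3,4,5,6,8 already taken and all letters distinct, that pins Q to 0, so Q=0.

Answer: F=4, H=8, J=6, K=2, N=5, O=1, Q=0, S=3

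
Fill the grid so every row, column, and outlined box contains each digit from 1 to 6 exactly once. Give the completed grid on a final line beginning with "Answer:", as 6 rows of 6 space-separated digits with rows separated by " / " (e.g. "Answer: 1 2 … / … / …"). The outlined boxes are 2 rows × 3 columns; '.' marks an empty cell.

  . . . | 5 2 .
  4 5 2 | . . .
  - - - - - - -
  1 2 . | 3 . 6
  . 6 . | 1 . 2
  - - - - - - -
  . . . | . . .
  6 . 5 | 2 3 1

Step 1. [r5c4∈{4,6}] across col 4, 4 lands solely at r5c4, so r5c4=4.
Step 2. [r1c1∈{3}] nothing but 3 survives at r1c1. So r1c1=3.
Step 3. [r3c5∈{4,5}] in row 3, 5 fits only at r3c5. So r3c5=5.
Step 4. [r5c2∈{1,3}] across col 2, 3 lands solely at r5c2, so r5c2=3.
Step 5. [r1c3∈{1,6}] 6 has one home in row 1: r1c3, so r1c3=6.
Step 6. [r2c5∈{1,6}] row 2 places 1 nowhere but r2c5, so r2c5=1.
Step 7. [r4c3∈{3,4}] across row 4, 3 lands solely at r4c3. So r4c3=3.
Step 8. [r5c6∈{5}] r5c6 has the single candidate 5. So r5c6=5.
Step 9. [r5c5∈{6}] r5c5 is down to just 6 ⇒ r5c5=6.
Step 10. [r6c2∈{4}] only 4 remains possible at r6c2. So r6c2=4.
Step 11. [r2c6∈{3}] nothing but 3 survives at r2c6, so r2c6=3.
Step 12. [r3c3∈{4}] only 4 remains possible at r3c3. So r3c3=4.
Step 13. [r5c3∈{1}] r5c3 has the single candidate 1. So r5c3=1.
Step 14. [r5c1∈{2}] r5c1 is down to just 2, so r5c1=2.
Step 15. [r1c2∈{1}] nothing but 1 survives at r1c2 ⇒ r1c2=1.
Step 16. [r1c6∈{4}] nothing but 4 survives at r1c6. So r1c6=4.
Step 17. [r4c5∈{4}] only 4 remains possible at r4c5, so r4c5=4.
Step 18. [r4c1∈{5}] r4c1 has the single candidate 5. So r4c1=5.
Step 19. [r2c4∈{6}] only 6 remains possible at r2c4 ⇒ r2c4=6.

Answer: 3 1 6 5 2 4 / 4 5 2 6 1 3 / 1 2 4 3 5 6 / 5 6 3 1 4 2 / 2 3 1 4 6 5 / 6 4 5 2 3 1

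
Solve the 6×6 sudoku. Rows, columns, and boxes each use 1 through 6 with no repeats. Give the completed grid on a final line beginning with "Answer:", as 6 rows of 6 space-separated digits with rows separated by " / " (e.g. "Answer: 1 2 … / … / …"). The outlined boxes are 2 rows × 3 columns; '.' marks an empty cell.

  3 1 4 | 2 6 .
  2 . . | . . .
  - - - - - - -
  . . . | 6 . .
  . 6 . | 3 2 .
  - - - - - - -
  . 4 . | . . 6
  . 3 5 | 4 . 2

Step 1. [r5c1∈{1}] r5c1 has the single candidate 1. So r5c1=1.
Step 2. [r1c6∈{5}] r1c6's peers cover all but 5. So r1c6=5.
Step 3. [r3c5∈{1,4,5}] in box 4, 5 fits only at r3c5. So r3c5=5.
Step 4. [r2c5∈{1,3,4}] in col 5, 4 fits only at r2c5, so r2c5=4.
Step 5. [r4c3∈{1}] only 1 remains possible at r4c3, so r4c3=1.
Step 6. [r3c6∈{1,4}] across row 3, 1 lands solely at r3c6 ⇒ r3c6=1.
Step 7. [r5c3∈{2}] r5c3 has the single candidate 2, so r5c3=2.
Step 8. [r4c1∈{4,5}] 5 has one home in row 4: r4c1 ⇒ r4c1=5.
Step 9. [r2c2∈{5}] r2c2 has the single candidate 5 ⇒ r2c2=5.
Step 10. [r5c5∈{3}] nothing but 3 survives at r5c5. So r5c5=3.
Step 11. [r2c3∈{6}] only 6 remains possible at r2c3, so r2c3=6.
Step 12. [r3c2∈{2}] nothing but 2 survives at r3c2. So r3c2=2.
Step 13. [r6c5∈{1}] r6c5 is down to just 1. So r6c5=1.
Step 14. [r6c1∈{6}] nothing but 6 survives at r6c1, so r6c1=6.
Step 15. [r3c3∈{3}] r3c3's peers cover all but 3. So r3c3=3.
Step 16. [r4c6∈{4}] r4c6's peers cover all but 4, so r4c6=4.
Step 17. [r2c6∈{3}] r2c6's peers cover all but 3. So r2c6=3.
Step 18. [r3c1∈{4}] nothing but 4 survives at r3c1. So r3c1=4.
Step 19. [r2c4∈{1}] r2c4 has the single candidate 1 ⇒ r2c4=1.
Step 20. [r5c4∈{5}] r5c4's peers cover all but 5 ⇒ r5c4=5.

Answer: 3 1 4 2 6 5 / 2 5 6 1 4 3 / 4 2 3 6 5 1 / 5 6 1 3 2 4 / 1 4 2 5 3 6 / 6 3 5 4 1 2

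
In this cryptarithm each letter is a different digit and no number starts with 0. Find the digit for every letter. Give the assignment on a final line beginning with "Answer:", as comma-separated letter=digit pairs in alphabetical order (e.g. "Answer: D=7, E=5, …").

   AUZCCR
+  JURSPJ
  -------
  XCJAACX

Step 1. [col 1: R + J ≡ X (mod 10)] column 1 (R + J ≡ X (mod 10), carry-in 0) doesn't pin J yet; pick J=5 and continue ⇒ J=5.
Step 2. [col 1: R + J ≡ X (mod 10)] X=1 is one option consistent with column 1 (R + J ≡ X (mod 10), carry-in 0) — take it, so X=1.
Step 3. [col 1: R + J ≡ X (mod 10)] column 1: given J=5, X=1, carry-in 0, and digits 1,5 already taken and all letters distinct, R+J≡X (mod 10) forces R=6. So R=6.
Step 4. [col 2: C + P ≡ C (mod 10)] column 2: given nothing yet, carry-in 1, and digits 1,5,6 already taken and all letters distinct, C+P≡C (mod 10) forces P=9 ⇒ P=9.
Step 5. [col 2: C + P ≡ C (mod 10)] no forcing yet in column 2 (carry-in 1); C=0 is free and consistent — try it, so C=0.
Step 6. [col 3: C + S ≡ A (mod 10)] no forcing yet in column 3 (carry-in 1); A=4 is free and consistent — try it, so A=4.
Step 7. [col 3: C + S ≡ A (mod 10)] from column 3 (C=0, A=4, carry-in 1, digits 0,1,4,5,6,9 already taken and all letters distinct): S must equal 3, so S=3.
Step 8. [col 4: Z + R ≡ A (mod 10)] in column 4 we have Z+R≡A with carry-in 0; given R=6, A=4 and digits 0,1,3,4,5,6,9 already taken and all letters distinct, that pins Z to 8, so Z=8.
Step 9. [col 5: U + U ≡ J (mod 10)] several values work for U in column 5 (U + U ≡ J (mod 10), carry-in 1); try U=7, so U=7.

Answer: A=4, C=0, J=5, P=9, R=6, S=3, U=7, X=1, Z=8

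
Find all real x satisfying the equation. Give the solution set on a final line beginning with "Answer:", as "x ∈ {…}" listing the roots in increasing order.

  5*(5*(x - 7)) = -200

Step 1. [5*(5*(x - 7)) = -200] leading coefficient 5: divide by 5. So div: 5*(x - 7) = -40.
Step 2. [5*(x - 7) = -40] 5 out front; divide by 5, so div: x - 7 = -8.
Step 3. [x - 7 = -8] the outer -7 inverts by adding 7 ⇒ sub: x = -1.

Answer: x ∈ {-1}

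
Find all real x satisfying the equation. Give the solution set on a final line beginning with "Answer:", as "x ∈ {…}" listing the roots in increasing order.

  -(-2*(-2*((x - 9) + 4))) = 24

Step 1. [-(-2*(-2*((x - 9) + 4))) = 24] LHS negated; negate both sides, so neg: -2*(-2*((x - 9) + 4)) = -24.
Step 2. [-2*(-2*((x - 9) + 4)) = -24] LHS = -2·(…); ÷-2 both sides. So div: -2*((x - 9) + 4) = 12.
Step 3. [-2*((x - 9) + 4) = 12] -2 out front; divide by -2. So div: (x - 9) + 4 = -6.
Step 4. [(x - 9) + 4 = -6] peel the +4: subtract 4 from each side ⇒ sub: x - 9 = -10.
Step 5. [x - 9 = -10] peel the -9: add 9 from each side. So sub: x = -1.

Answer: x ∈ {-1}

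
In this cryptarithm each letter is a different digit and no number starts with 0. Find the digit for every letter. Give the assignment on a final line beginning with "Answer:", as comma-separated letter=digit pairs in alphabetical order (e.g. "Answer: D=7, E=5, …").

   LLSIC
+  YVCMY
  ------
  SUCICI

Step 1. [col 1: C + Y ≡ I (mod 10)] no forcing yet in column 1 (carry-in 0); C=3 is free and consistent — try it ⇒ C=3.
Step 2. [col 1: C + Y ≡ I (mod 10)] no forcing yet in column 1 (carry-in 0); Y=2 is free and consistent — try it. So Y=2.
Step 3. [S] adding two 5-digit numbers gives at most 5+1 digits, and here it does — S is that final carry and must be 1. So S=1.
Step 4. [col 1: C + Y ≡ I (mod 10)] from column 1 (C=3, Y=2, carry-in 0, digits 1,2,3 already taken and all letters distinct): I must equal 5. So I=5.
Step 5. [col 2: I + M ≡ C (mod 10)] from column 2 (I=5, C=3, carry-in 0, digits 1,2,3,5 already taken and all letters distinct): M must equal 8, so M=8.
Step 6. [col 4: L + V ≡ C (mod 10)] several values work for L in column 4 (L + V ≡ C (mod 10), carry-in 0); try L=7 ⇒ L=7.
Step 7. [col 4: L + V ≡ C (mod 10)] in column 4 we have L+V≡C with carry-in 0; given L=7, C=3 and digits 1,2,3,5,7,8 already taken and all letters distinct, that pins V to 6 ⇒ V=6.
Step 8. [col 5: L + Y ≡ U (mod 10)] column 5 reads L+Y+carry(1)=U with L=7, Y=2; with digits 1,2,3,5,6,7,8 already taken and all letters distinct, the only value for U is 0, so U=0.

Answer: C=3, I=5, L=7, M=8, S=1, U=0, V=6, Y=2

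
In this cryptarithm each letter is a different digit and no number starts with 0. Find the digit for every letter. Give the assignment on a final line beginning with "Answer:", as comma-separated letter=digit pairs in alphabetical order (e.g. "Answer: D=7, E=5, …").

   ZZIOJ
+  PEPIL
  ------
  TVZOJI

Step 1. [col 1: J + L ≡ I (mod 10)] several values work for I in column 1 (J + L ≡ I (mod 10), carry-in 0); try I=8 ⇒ I=8.
Step 2. [col 1: J + L ≡ I (mod 10)] several values work for L in column 1 (J + L ≡ I (mod 10), carry-in 0); try L=6 ⇒ L=6.
Step 3. [T] T is the leading digit of a 6-digit sum of two 5-digit numbers; the final carry is exactly 1, so T=1.
Step 4. [col 1: J + L ≡ I (mod 10)] from column 1 (L=6, I=8, carry-in 0, digits 1,6,8 already taken and all letters distinct): J must equal 2. So J=2.
Step 5. [col 2: O + I ≡ J (mod 10)] in column 2 we have O+I≡J with carry-in 0; given I=8, J=2 and digits 1,2,6,8 already taken and all letters distinct, that pins O to 4 ⇒ O=4.
Step 6. [col 3: I + P ≡ O (mod 10)] column 3: given I=8, O=4, carry-in 1, and digits 1,2,4,6,8 already taken and all letters distinct, I+P≡O (mod 10) forces P=5. So P=5.
Step 7. [col 4: Z + E ≡ Z (mod 10)] column 4 reads Z+E+carry(1)=Z with nothing yet; with digits 1,2,4,5,6,8 already taken and all letters distinct, the only value for E is 9. So E=9.
Step 8. [col 4: Z + E ≡ Z (mod 10)] column 4 (Z + E ≡ Z (mod 10), carry-in 1) doesn't pin Z yet; pick Z=7 and continue. So Z=7.
Step 9. [col 5: Z + P ≡ V (mod 10)] from column 5 (Z=7, P=5, carry-in 1, digits 1,2,4,5,6,7,8,9 already taken and all letters distinct): V must equal 3 ⇒ V=3.

Answer: E=9, I=8, J=2, L=6, O=4, P=5, T=1, V=3, Z=7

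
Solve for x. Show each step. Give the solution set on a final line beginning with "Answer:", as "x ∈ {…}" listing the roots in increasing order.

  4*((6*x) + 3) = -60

Step 1. [4*((6*x) + 3) = -60] 4·(inner) — divide through by 4 ⇒ div: (6*x) + 3 = -15.
Step 2. [(6*x) + 3 = -15] the outer +3 inverts by subtracting 3. So sub: 6*x = -18.
Step 3. [6*x = -18] LHS = 6·(…); ÷6 both sides. So div: x = -3.

Answer: x ∈ {-3}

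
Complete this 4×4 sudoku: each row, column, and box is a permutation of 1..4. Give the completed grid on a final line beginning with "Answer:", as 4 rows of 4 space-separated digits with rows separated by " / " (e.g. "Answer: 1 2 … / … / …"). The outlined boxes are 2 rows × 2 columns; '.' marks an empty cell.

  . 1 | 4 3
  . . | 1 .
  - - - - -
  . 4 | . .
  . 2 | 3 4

Step 1. [r2c1∈{2,3,4}] in row 2, 4 fits only at r2c1 ⇒ r2c1=4.
Step 2. [r3c4∈{1,2}] in col 4, 1 fits only at r3c4. So r3c4=1.
Step 3. [r4c1∈{1}] r4c1 is down to just 1 ⇒ r4c1=1.
Step 4. [r3c3∈{2}] only 2 remains possible at r3c3 ⇒ r3c3=2.
Step 5. [r2c4∈{2}] only 2 remains possible at r2c4, so r2c4=2.
Step 6. [r2c2∈{3}] nothing but 3 survives at r2c2 ⇒ r2c2=3.
Step 7. [r3c1∈{3}] r3c1 has the single candidate 3, so r3c1=3.
Step 8. [r1c1∈{2}] r1c1's peers cover all but 2. So r1c1=2.

Answer: 2 1 4 3 / 4 3 1 2 / 3 4 2 1 / 1 2 3 4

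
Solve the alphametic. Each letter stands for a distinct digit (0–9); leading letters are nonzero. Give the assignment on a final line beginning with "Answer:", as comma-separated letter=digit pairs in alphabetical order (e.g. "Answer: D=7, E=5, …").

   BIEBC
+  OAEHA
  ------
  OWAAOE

Step 1. [col 1: C + A ≡ E (mod 10)] several values work for C in column 1 (C + A ≡ E (mod 10), carry-in 0); try C=2, so C=2.
Step 2. [O] adding two 5-digit numbers gives at most 5+1 digits, and here it does — O is that final carry and must be 1 ⇒ O=1.
Step 3. [col 1: C + A ≡ E (mod 10)] no forcing yet in column 1 (carry-in 0); E=7 is free and consistent — try it, so E=7.
Step 4. [col 1: C + A ≡ E (mod 10)] column 1: given C=2, E=7, carry-in 0, and digits 1,2,7 already taken and all letters distinct, C+A≡E (mod 10) forces A=5, so A=5.
Step 5. [col 2: B + H ≡ O (mod 10)] several values work for H in column 2 (B + H ≡ O (mod 10), carry-in 0); try H=3 ⇒ H=3.
Step 6. [col 2: B + H ≡ O (mod 10)] column 2: given H=3, O=1, carry-in 0, and digits 1,2,3,5,7 already taken and all letters distinct, B+H≡O (mod 10) forces B=8, so B=8.
Step 7. [col 4: I + A ≡ A (mod 10)] from column 4 (A=5, carry-in 1, digits 1,2,3,5,7,8 already taken and all letters distinct): I must equal 9 ⇒ I=9.
Step 8. [col 5: B + O ≡ W (mod 10)] column 5 reads B+O+carry(1)=W with B=8, O=1; with digits 1,2,3,5,7,8,9 already taken and all letters distinct, the only value for W is 0 ⇒ W=0.

Answer: A=5, B=8, C=2, E=7, H=3, I=9, O=1, W=0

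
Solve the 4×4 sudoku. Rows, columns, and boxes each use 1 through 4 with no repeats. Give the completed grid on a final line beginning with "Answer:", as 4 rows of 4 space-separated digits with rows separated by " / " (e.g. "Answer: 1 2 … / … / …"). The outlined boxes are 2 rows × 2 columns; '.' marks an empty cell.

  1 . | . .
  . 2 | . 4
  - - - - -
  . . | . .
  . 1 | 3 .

Step 1. [r3c3∈{1,2,4}] col 3 places 4 nowhere but r3c3. So r3c3=4.
Step 2. [r4c4∈{2}] nothing but 2 survives at r4c4. So r4c4=2.
Step 3. [r2c1∈{3}] r2c1 has the single candidate 3. So r2c1=3.
Step 4. [r1c4∈{3}] nothing but 3 survives at r1c4, so r1c4=3.
Step 5. [r3c4∈{1}] r3c4's peers cover all but 1. So r3c4=1.
Step 6. [r1c2∈{4}] r1c2's peers cover all but 4, so r1c2=4.
Step 7. [r2c3∈{1}] nothing but 1 survives at r2c3, so r2c3=1.
Step 8. [r4c1∈{4}] only 4 remains possible at r4c1. So r4c1=4.
Step 9. [r1c3∈{2}] r1c3 is down to just 2. So r1c3=2.
Step 10. [r3c2∈{3}] only 3 remains possible at r3c2 ⇒ r3c2=3.
Step 11. [r3c1∈{2}] r3c1 has the single candidate 2, so r3c1=2.

Answer: 1 4 2 3 / 3 2 1 4 / 2 3 4 1 / 4 1 3 2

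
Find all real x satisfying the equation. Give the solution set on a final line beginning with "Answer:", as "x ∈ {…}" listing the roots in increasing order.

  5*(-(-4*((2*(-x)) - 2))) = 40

Step 1. [5*(-(-4*((2*(-x)) - 2))) = 40] 5 out front; divide by 5 ⇒ div: -(-4*((2*(-x)) - 2)) = 8.
Step 2. [-(-4*((2*(-x)) - 2)) = 8] flip signs both sides. So neg: -4*((2*(-x)) - 2) = -8.
Step 3. [-4*((2*(-x)) - 2) = -8] LHS = -4·(…); ÷-4 both sides. So div: (2*(-x)) - 2 = 2.
Step 4. [(2*(-x)) - 2 = 2] 2 divides every term; factor it out ⇒ factor: (-x) - 1 = 1.
Step 5. [(-x) - 1 = 1] add 1: x sits inside (… - 1). So sub: -x = 2.
Step 6. [-x = 2] LHS negated; negate both sides ⇒ neg: x = -2.

Answer: x ∈ {-2}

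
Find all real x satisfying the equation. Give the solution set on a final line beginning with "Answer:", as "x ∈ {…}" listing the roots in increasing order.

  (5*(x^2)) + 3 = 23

Step 1. [(5*(x^2)) + 3 = 23] 3 comes off first (subtract 3), so sub: 5*(x^2) = 20.
Step 2. [5*(x^2) = 20] 5·(inner) — divide through by 5 ⇒ div: x^2 = 4.
Step 3. [x^2 = 4] √ both sides: 4 ≥ 0 gives two branches. So sqrt: x = 2 or -2.

Answer: x ∈ {-2, 2}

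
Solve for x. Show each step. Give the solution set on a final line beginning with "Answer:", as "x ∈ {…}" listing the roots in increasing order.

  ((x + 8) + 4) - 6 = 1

Step 1. [((x + 8) + 4) - 6 = 1] 6 comes off first (add 6). So sub: (x + 8) + 4 = 7.
Step 2. [(x + 8) + 4 = 7] +4 is outermost — subtract 4 both sides ⇒ sub: x + 8 = 3.
Step 3. [x + 8 = 3] peel the +8: subtract 8 from each side. So sub: x = -5.

Answer: x ∈ {-5}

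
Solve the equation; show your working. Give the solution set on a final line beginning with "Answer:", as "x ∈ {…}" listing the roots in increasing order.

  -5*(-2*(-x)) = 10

Step 1. [-5*(-2*(-x)) = 10] leading coefficient -5: divide by -5. So div: -2*(-x) = -2.
Step 2. [-2*(-x) = -2] leading coefficient -2: divide by -2, so div: -x = 1.
Step 3. [-x = 1] flip signs both sides, so neg: x = -1.

Answer: x ∈ {-1}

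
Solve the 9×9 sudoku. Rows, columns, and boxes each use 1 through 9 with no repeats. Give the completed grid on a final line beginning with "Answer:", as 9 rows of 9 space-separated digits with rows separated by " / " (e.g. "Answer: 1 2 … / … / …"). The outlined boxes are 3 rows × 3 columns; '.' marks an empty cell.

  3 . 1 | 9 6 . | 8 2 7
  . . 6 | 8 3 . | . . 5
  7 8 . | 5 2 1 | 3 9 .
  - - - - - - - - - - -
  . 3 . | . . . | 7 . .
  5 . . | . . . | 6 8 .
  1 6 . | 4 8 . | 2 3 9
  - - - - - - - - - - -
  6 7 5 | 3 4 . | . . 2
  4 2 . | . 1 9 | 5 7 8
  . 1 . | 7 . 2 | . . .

Step 1. [r3c3∈{4}] r3c3 is down to just 4. So r3c3=4.
Step 2. [r4c8∈{1,4,5}] across col 8, 5 lands solely at r4c8. So r4c8=5.
Step 3. [r5c5∈{7,9}] across col 5, 7 lands solely at r5c5 ⇒ r5c5=7.
Step 4. [r4c9∈{1,4}] 4 has one home in row 4: r4c9 ⇒ r4c9=4.
Step 5. [r4c4∈{1,2,6}] across row 4, 1 lands solely at r4c4 ⇒ r4c4=1.
Step 6. [r2c1∈{2,9}] in row 2, 2 fits only at r2c1. So r2c1=2.
Step 7. [r4c3∈{2,8,9}] in row 4, 2 fits only at r4c3. So r4c3=2.
Step 8. [r5c3∈{9}] nothing but 9 survives at r5c3. So r5c3=9.
Step 9. [r7c8∈{1}] r7c8 has the single candidate 1 ⇒ r7c8=1.
Step 10. [r2c8∈{4}] r2c8 has the single candidate 4. So r2c8=4.
Step 11. [r9c3∈{3,8}] col 3 places 8 nowhere but r9c3, so r9c3=8.
Step 12. [r7c7∈{9}] only 9 remains possible at r7c7 ⇒ r7c7=9.
Step 13. [r9c9∈{3,6}] r9c9 is the only open cell in row 9 admitting 3 ⇒ r9c9=3.
Step 14. [r9c8∈{6}] r9c8 has the single candidate 6, so r9c8=6.
Step 15. [r1c6∈{4}] only 4 remains possible at r1c6. So r1c6=4.
Step 16. [r9c5∈{5}] only 5 remains possible at r9c5 ⇒ r9c5=5.
Step 17. [r5c4∈{2}] only 2 remains possible at r5c4. So r5c4=2.
Step 18. [r9c1∈{9}] nothing but 9 survives at r9c1. So r9c1=9.
Step 19. [r3c9∈{6}] only 6 remains possible at r3c9. So r3c9=6.
Step 20. [r6c6∈{5}] only 5 remains possible at r6c6 ⇒ r6c6=5.
Step 21. [r8c4∈{6}] r8c4's peers cover all but 6. So r8c4=6.
Step 22. [r5c6∈{3}] r5c6 has the single candidate 3, so r5c6=3.
Step 23. [r2c7∈{1}] r2c7 is down to just 1. So r2c7=1.
Step 24. [r5c9∈{1}] nothing but 1 survives at r5c9 ⇒ r5c9=1.
Step 25. [r2c2∈{9}] r2c2 has the single candidate 9 ⇒ r2c2=9.
Step 26. [r4c1∈{8}] nothing but 8 survives at r4c1, so r4c1=8.
Step 27. [r9c7∈{4}] r9c7 is down to just 4 ⇒ r9c7=4.
Step 28. [r7c6∈{8}] only 8 remains possible at r7c6 ⇒ r7c6=8.
Step 29. [r4c5∈{9}] r4c5 is down to just 9, so r4c5=9.
Step 30. [r4c6∈{6}] r4c6's peers cover all but 6, so r4c6=6.
Step 31. [r6c3∈{7}] only 7 remains possible at r6c3, so r6c3=7.
Step 32. [r1c2∈{5}] r1c2's peers cover all but 5. So r1c2=5.
Step 33. [r8c3∈{3}] r8c3's peers cover all but 3 ⇒ r8c3=3.
Step 34. [r2c6∈{7}] only 7 remains possible at r2c6, so r2c6=7.
Step 35. [r5c2∈{4}] r5c2 has the single candidate 4 ⇒ r5c2=4.

Answer: 3 5 1 9 6 4 8 2 7 / 2 9 6 8 3 7 1 4 5 / 7 8 4 5 2 1 3 9 6 / 8 3 2 1 9 6 7 5 4 / 5 4 9 2 7 3 6 8 1 / 1 6 7 4 8 5 2 3 9 / 6 7 5 3 4 8 9 1 2 / 4 2 3 6 1 9 5 7 8 / 9 1 8 7 5 2 4 6 3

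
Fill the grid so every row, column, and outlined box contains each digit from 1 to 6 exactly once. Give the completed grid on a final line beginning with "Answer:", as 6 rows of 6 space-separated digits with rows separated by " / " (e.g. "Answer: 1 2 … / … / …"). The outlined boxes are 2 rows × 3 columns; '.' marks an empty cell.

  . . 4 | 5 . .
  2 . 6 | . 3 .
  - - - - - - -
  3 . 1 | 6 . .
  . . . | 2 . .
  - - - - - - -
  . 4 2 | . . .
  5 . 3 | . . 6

Step 1. [r6c2∈{1}] r6c2 is down to just 1, so r6c2=1.
Step 2. [r4c6∈{1,3,4,5}] row 4 places 3 nowhere but r4c6, so r4c6=3.
Step 3. [r4c5∈{1,4,5}] across row 4, 1 lands solely at r4c5. So r4c5=1.
Step 4. [r6c5∈{2,4}] in row 6, 2 fits only at r6c5, so r6c5=2.
Step 5. [r3c5∈{4,5}] in col 5, 4 fits only at r3c5, so r3c5=4.
Step 6. [r2c2∈{5}] r2c2 has the single candidate 5 ⇒ r2c2=5.
Step 7. [r2c6∈{1,4}] 4 has one home in col 6: r2c6 ⇒ r2c6=4.
Step 8. [r2c4∈{1}] r2c4 is down to just 1, so r2c4=1.
Step 9. [r5c1∈{6}] r5c1 has the single candidate 6, so r5c1=6.
Step 10. [r5c5∈{5}] r5c5 has the single candidate 5, so r5c5=5.
Step 11. [r6c4∈{4}] only 4 remains possible at r6c4. So r6c4=4.
Step 12. [r3c2∈{2}] r3c2 is down to just 2. So r3c2=2.
Step 13. [r4c3∈{5}] only 5 remains possible at r4c3. So r4c3=5.
Step 14. [r1c5∈{6}] r1c5's peers cover all but 6. So r1c5=6.
Step 15. [r4c2∈{6}] r4c2's peers cover all but 6 ⇒ r4c2=6.
Step 16. [r3c6∈{5}] only 5 remains possible at r3c6. So r3c6=5.
Step 17. [r4c1∈{4}] nothing but 4 survives at r4c1 ⇒ r4c1=4.
Step 18. [r1c1∈{1}] only 1 remains possible at r1c1, so r1c1=1.
Step 19. [r1c6∈{2}] r1c6's peers cover all but 2. So r1c6=2.
Step 20. [r5c6∈{1}] r5c6's peers cover all but 1. So r5c6=1.
Step 21. [r1c2∈{3}] r1c2's peers cover all but 3, so r1c2=3.
Step 22. [r5c4∈{3}] only 3 remains possible at r5c4 ⇒ r5c4=3.

Answer: 1 3 4 5 6 2 / 2 5 6 1 3 4 / 3 2 1 6 4 5 / 4 6 5 2 1 3 / 6 4 2 3 5 1 / 5 1 3 4 2 6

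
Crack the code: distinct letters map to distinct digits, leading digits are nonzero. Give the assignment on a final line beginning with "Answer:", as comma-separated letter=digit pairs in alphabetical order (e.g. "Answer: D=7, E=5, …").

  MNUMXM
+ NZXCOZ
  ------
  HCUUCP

Step 1. [col 1: M + Z ≡ P (mod 10)] column 1 (M + Z ≡ P (mod 10), carry-in 0) doesn't pin P yet; pick P=1 and continue, so P=1.
Step 2. [col 1: M + Z ≡ P (mod 10)] Z=9 is one option consistent with column 1 (M + Z ≡ P (mod 10), carry-in 0) — take it ⇒ Z=9.
Step 3. [col 1: M + Z ≡ P (mod 10)] in column 1 we have M+Z≡P with carry-in 0; given Z=9, P=1 and digits 1,9 already taken and all letters distinct, that pins M to 2, so M=2.
Step 4. [col 2: X + O ≡ C (mod 10)] several values work for C in column 2 (X + O ≡ C (mod 10), carry-in 1); try C=4. So C=4.
Step 5. [col 2: X + O ≡ C (mod 10)] X=0 is one option consistent with column 2 (X + O ≡ C (mod 10), carry-in 1) — take it, so X=0.
Step 6. [col 2: X + O ≡ C (mod 10)] from column 2 (X=0, C=4, carry-in 1, digits 0,1,2,4,9 already taken and all letters distinct): O must equal 3 ⇒ O=3.
Step 7. [col 3: M + C ≡ U (mod 10)] column 3 reads M+C+carry(0)=U with M=2, C=4; with digits 0,1,2,3,4,9 already taken and all letters distinct, the only value for U is 6 ⇒ U=6.
Step 8. [col 5: N + Z ≡ C (mod 10)] in column 5 we have N+Z≡C with carry-in 0; given Z=9, C=4 and digits 0,1,2,3,4,6,9 already taken and all letters distinct, that pins N to 5, so N=5.
Step 9. [col 6: M + N ≡ H (mod 10)] column 6 reads M+N+carry(1)=H with M=2, N=5; with digits 0,1,2,3,4,5,6,9 already taken and all letters distinct, the only value for H is 8 ⇒ H=8.

Answer: C=4, H=8, M=2, N=5, O=3, P=1, U=6, X=0, Z=9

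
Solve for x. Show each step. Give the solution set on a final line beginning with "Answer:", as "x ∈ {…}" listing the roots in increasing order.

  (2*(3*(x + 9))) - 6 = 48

Step 1. [(2*(3*(x + 9))) - 6 = 48] peel the -6: add 6 from each side ⇒ sub: 2*(3*(x + 9)) = 54.
Step 2. [2*(3*(x + 9)) = 54] 2·(inner) — divide through by 2, so div: 3*(x + 9) = 27.
Step 3. [3*(x + 9) = 27] 3·(inner) — divide through by 3, so div: x + 9 = 9.
Step 4. [x + 9 = 9] 9 comes off first (subtract 9) ⇒ sub: x = 0.

Answer: x ∈ {0}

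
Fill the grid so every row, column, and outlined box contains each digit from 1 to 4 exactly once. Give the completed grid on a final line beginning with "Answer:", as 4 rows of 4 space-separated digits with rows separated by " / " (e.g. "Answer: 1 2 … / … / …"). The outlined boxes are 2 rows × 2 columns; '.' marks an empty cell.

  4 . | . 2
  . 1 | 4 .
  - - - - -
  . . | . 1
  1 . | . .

Step 1. [r1c2∈{3}] r1c2 has the single candidate 3. So r1c2=3.
Step 2. [r3c2∈{2,4}] r3c2 is the only open cell in row 3 admitting 4. So r3c2=4.
Step 3. [r4c2∈{2}] r4c2 is down to just 2, so r4c2=2.
Step 4. [r4c3∈{3}] only 3 remains possible at r4c3, so r4c3=3.
Step 5. [r3c3∈{2}] only 2 remains possible at r3c3 ⇒ r3c3=2.
Step 6. [r1c3∈{1}] r1c3's peers cover all but 1, so r1c3=1.
Step 7. [r2c4∈{3}] only 3 remains possible at r2c4. So r2c4=3.
Step 8. [r3c1∈{3}] r3c1 has the single candidate 3 ⇒ r3c1=3.
Step 9. [r2c1∈{2}] r2c1 has the single candidate 2 ⇒ r2c1=2.
Step 10. [r4c4∈{4}] only 4 remains possible at r4c4. So r4c4=4.

Answer: 4 3 1 2 / 2 1 4 3 / 3 4 2 1 / 1 2 3 4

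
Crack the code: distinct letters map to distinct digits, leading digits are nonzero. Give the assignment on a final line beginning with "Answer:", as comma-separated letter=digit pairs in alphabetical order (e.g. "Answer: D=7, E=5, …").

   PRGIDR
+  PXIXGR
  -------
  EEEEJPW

Step 1. [col 1: R + R ≡ W (mod 10)] several values work for R in column 1 (R + R ≡ W (mod 10), carry-in 0); try R=8. So R=8.
Step 2. [E] E is the leading digit of a 7-digit sum of two 6-digit numbers; the final carry is exactly 1. So E=1.
Step 3. [col 1: R + R ≡ W (mod 10)] column 1: given R=8, carry-in 0, and digits 1,8 already taken and all letters distinct, R+R≡W (mod 10) forces W=6. So W=6.
Step 4. [col 2: D + G ≡ P (mod 10)] column 2 (D + G ≡ P (mod 10), carry-in 1) doesn't pin P yet; pick P=5 and continue, so P=5.
Step 5. [col 2: D + G ≡ P (mod 10)] no forcing yet in column 2 (carry-in 1); D=0 is free and consistent — try it. So D=0.
Step 6. [col 2: D + G ≡ P (mod 10)] from column 2 (D=0, P=5, carry-in 1, digits 0,1,5,6,8 already taken and all letters distinct): G must equal 4, so G=4.
Step 7. [col 3: I + X ≡ J (mod 10)] no forcing yet in column 3 (carry-in 0); X=2 is free and consistent — try it, so X=2.
Step 8. [col 3: I + X ≡ J (mod 10)] in column 3 we have I+X≡J with carry-in 0; given X=2 and digits 0,1,2,4,5,6,8 already taken and all letters distinct, that pins J to 9. So J=9.
Step 9. [col 3: I + X ≡ J (mod 10)] in column 3 we have I+X≡J with carry-in 0; given X=2, J=9 and digits 0,1,2,4,5,6,8,9 already taken and all letters distinct, that pins I to 7. So I=7.

Answer: D=0, E=1, G=4, I=7, J=9, P=5, R=8, W=6, X=2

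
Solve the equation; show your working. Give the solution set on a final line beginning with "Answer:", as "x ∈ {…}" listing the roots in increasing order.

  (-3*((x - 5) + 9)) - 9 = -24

Step 1. [(-3*((x - 5) + 9)) - 9 = -24] -3 divides every term; factor it out, so factor: ((x - 5) + 9) + 3 = 8.
Step 2. [((x - 5) + 9) + 3 = 8] peel the +3: subtract 3 from each side. So sub: (x - 5) + 9 = 5.
Step 3. [(x - 5) + 9 = 5] +9 is outermost — subtract 9 both sides ⇒ sub: x - 5 = -4.
Step 4. [x - 5 = -4] peel the -5: add 5 from each side. So sub: x = 1.

Answer: x ∈ {1}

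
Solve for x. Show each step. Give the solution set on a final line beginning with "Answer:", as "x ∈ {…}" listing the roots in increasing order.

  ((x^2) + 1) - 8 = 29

Step 1. [((x^2) + 1) - 8 = 29] -8 is outermost — add 8 both sides. So sub: (x^2) + 1 = 37.
Step 2. [(x^2) + 1 = 37] 1 comes off first (subtract 1). So sub: x^2 = 36.
Step 3. [x^2 = 36] 36 ≥ 0, LHS is (·)² — take ±√. So sqrt: x = 6 or -6.

Answer: x ∈ {-6, 6}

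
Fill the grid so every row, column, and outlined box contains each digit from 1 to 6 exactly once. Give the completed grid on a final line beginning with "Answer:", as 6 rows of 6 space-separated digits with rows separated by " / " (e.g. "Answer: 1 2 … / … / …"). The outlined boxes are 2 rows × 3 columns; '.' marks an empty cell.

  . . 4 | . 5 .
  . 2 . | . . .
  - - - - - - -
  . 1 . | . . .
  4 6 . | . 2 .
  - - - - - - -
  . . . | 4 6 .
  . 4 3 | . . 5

Step 1. [r3c1∈{2,3,5}] box 3 places 3 nowhere but r3c1, so r3c1=3.
Step 2. [r2c5∈{1,3,4}] across col 5, 3 lands solely at r2c5 ⇒ r2c5=3.
Step 3. [r2c3∈{1,5,6}] r2c3 is the only open cell in col 3 admitting 6, so r2c3=6.
Step 4. [r2c4∈{1}] only 1 remains possible at r2c4 ⇒ r2c4=1.
Step 5. [r5c3∈{1,2,5}] col 3 places 1 nowhere but r5c3, so r5c3=1.
Step 6. [r6c4∈{2}] r6c4's peers cover all but 2 ⇒ r6c4=2.
Step 7. [r1c4∈{6}] r1c4 is down to just 6, so r1c4=6.
Step 8. [r4c4∈{3,5}] across col 4, 3 lands solely at r4c4, so r4c4=3.
Step 9. [r2c6∈{4}] r2c6 has the single candidate 4. So r2c6=4.
Step 10. [r3c3∈{2,5}] row 3 places 2 nowhere but r3c3, so r3c3=2.
Step 11. [r5c2∈{5}] r5c2 is down to just 5, so r5c2=5.
Step 12. [r6c1∈{6}] r6c1 has the single candidate 6 ⇒ r6c1=6.
Step 13. [r3c5∈{4}] r3c5's peers cover all but 4, so r3c5=4.
Step 14. [r3c6∈{6}] r3c6 has the single candidate 6, so r3c6=6.
Step 15. [r1c1∈{1}] nothing but 1 survives at r1c1, so r1c1=1.
Step 16. [r1c2∈{3}] only 3 remains possible at r1c2 ⇒ r1c2=3.
Step 17. [r4c6∈{1}] only 1 remains possible at r4c6, so r4c6=1.
Step 18. [r3c4∈{5}] nothing but 5 survives at r3c4, so r3c4=5.
Step 19. [r2c1∈{5}] only 5 remains possible at r2c1, so r2c1=5.
Step 20. [r6c5∈{1}] only 1 remains possible at r6c5, so r6c5=1.
Step 21. [r5c6∈{3}] r5c6 is down to just 3. So r5c6=3.
Step 22. [r1c6∈{2}] r1c6's peers cover all but 2. So r1c6=2.
Step 23. [r5c1∈{2}] r5c1's peers cover all but 2, so r5c1=2.
Step 24. [r4c3∈{5}] nothing but 5 survives at r4c3. So r4c3=5.

Answer: 1 3 4 6 5 2 / 5 2 6 1 3 4 / 3 1 2 5 4 6 / 4 6 5 3 2 1 / 2 5 1 4 6 3 / 6 4 3 2 1 5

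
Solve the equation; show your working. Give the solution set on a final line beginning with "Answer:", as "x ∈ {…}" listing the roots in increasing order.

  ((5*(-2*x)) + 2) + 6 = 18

Step 1. [((5*(-2*x)) + 2) + 6 = 18] the outer +6 inverts by subtracting 6, so sub: (5*(-2*x)) + 2 = 12.
Step 2. [(5*(-2*x)) + 2 = 12] the outer +2 inverts by subtracting 2 ⇒ sub: 5*(-2*x) = 10.
Step 3. [5*(-2*x) = 10] LHS = 5·(…); ÷5 both sides, so div: -2*x = 2.
Step 4. [-2*x = 2] -2·(inner) — divide through by -2 ⇒ div: x = -1.

Answer: x ∈ {-1}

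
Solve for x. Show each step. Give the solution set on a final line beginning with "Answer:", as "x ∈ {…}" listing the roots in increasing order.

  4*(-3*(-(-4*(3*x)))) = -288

Step 1. [4*(-3*(-(-4*(3*x)))) = -288] 4·(inner) — divide through by 4. So div: -3*(-(-4*(3*x))) = -72.
Step 2. [-3*(-(-4*(3*x))) = -72] -3·(inner) — divide through by -3. So div: -(-4*(3*x)) = 24.
Step 3. [-(-4*(3*x)) = 24] leading − — multiply by −1 ⇒ neg: -4*(3*x) = -24.
Step 4. [-4*(3*x) = -24] LHS = -4·(…); ÷-4 both sides ⇒ div: 3*x = 6.
Step 5. [3*x = 6] 3 out front; divide by 3, so div: x = 2.

Answer: x ∈ {2}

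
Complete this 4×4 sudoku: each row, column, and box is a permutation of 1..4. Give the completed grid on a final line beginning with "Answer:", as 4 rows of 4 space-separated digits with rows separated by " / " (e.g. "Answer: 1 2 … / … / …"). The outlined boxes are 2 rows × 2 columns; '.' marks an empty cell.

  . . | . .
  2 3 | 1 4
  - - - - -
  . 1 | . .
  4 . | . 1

Step 1. [r4c3∈{2,3}] r4c3 is the only open cell in row 4 admitting 3 ⇒ r4c3=3.
Step 2. [r3c4∈{2}] r3c4 is down to just 2. So r3c4=2.
Step 3. [r4c2∈{2}] r4c2 has the single candidate 2. So r4c2=2.
Step 4. [r1c2∈{4}] r1c2 has the single candidate 4 ⇒ r1c2=4.
Step 5. [r3c3∈{4}] r3c3's peers cover all but 4. So r3c3=4.
Step 6. [r1c1∈{1}] r1c1 is down to just 1. So r1c1=1.
Step 7. [r1c3∈{2}] r1c3 has the single candidate 2 ⇒ r1c3=2.
Step 8. [r3c1∈{3}] r3c1 is down to just 3 ⇒ r3c1=3.
Step 9. [r1c4∈{3}] only 3 remains possible at r1c4 ⇒ r1c4=3.

Answer: 1 4 2 3 / 2 3 1 4 / 3 1 4 2 / 4 2 3 1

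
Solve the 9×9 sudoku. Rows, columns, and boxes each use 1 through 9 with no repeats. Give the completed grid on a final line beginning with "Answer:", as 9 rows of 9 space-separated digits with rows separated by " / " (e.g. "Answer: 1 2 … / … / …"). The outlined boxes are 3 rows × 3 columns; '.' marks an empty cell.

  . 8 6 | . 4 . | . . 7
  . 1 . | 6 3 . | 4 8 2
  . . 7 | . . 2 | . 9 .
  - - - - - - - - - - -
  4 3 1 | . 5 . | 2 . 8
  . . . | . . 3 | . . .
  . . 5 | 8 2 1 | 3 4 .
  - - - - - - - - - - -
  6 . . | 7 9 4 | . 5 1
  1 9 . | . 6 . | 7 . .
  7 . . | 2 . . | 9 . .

Step 1. [r6c1∈{9}] r6c1's peers cover all but 9. So r6c1=9.
Step 2. [r6c9∈{6}] nothing but 6 survives at r6c9. So r6c9=6.
Step 3. [r8c4∈{3,5}] r8c4 is the only open cell in col 4 admitting 3, so r8c4=3.
Step 4. [r2c1∈{5}] only 5 remains possible at r2c1, so r2c1=5.
Step 5. [r5c5∈{7}] nothing but 7 survives at r5c5. So r5c5=7.
Step 6. [r7c2∈{2}] nothing but 2 survives at r7c2, so r7c2=2.
Step 7. [r8c6∈{5,8}] row 8 places 5 nowhere but r8c6 ⇒ r8c6=5.
Step 8. [r8c3∈{4,8}] in row 8, 8 fits only at r8c3. So r8c3=8.
Step 9. [r1c6∈{9}] only 9 remains possible at r1c6, so r1c6=9.
Step 10. [r9c3∈{3,4}] col 3 places 4 nowhere but r9c3, so r9c3=4.
Step 11. [r3c1∈{3}] only 3 remains possible at r3c1 ⇒ r3c1=3.
Step 12. [r3c9∈{5}] r3c9 has the single candidate 5, so r3c9=5.
Step 13. [r1c7∈{1}] r1c7 is down to just 1 ⇒ r1c7=1.
Step 14. [r9c5∈{1,8}] across row 9, 1 lands solely at r9c5. So r9c5=1.
Step 15. [r5c9∈{9}] r5c9's peers cover all but 9, so r5c9=9.
Step 16. [r5c3∈{2}] r5c3 has the single candidate 2 ⇒ r5c3=2.
Step 17. [r9c8∈{3,6}] row 9 places 6 nowhere but r9c8, so r9c8=6.
Step 18. [r5c2∈{6}] nothing but 6 survives at r5c2 ⇒ r5c2=6.
Step 19. [r5c8∈{1}] r5c8 is down to just 1. So r5c8=1.
Step 20. [r5c7∈{5}] r5c7 is down to just 5. So r5c7=5.
Step 21. [r6c2∈{7}] nothing but 7 survives at r6c2 ⇒ r6c2=7.
Step 22. [r9c6∈{8}] only 8 remains possible at r9c6. So r9c6=8.
Step 23. [r5c4∈{4}] r5c4's peers cover all but 4 ⇒ r5c4=4.
Step 24. [r8c9∈{4}] r8c9 has the single candidate 4 ⇒ r8c9=4.
Step 25. [r2c3∈{9}] nothing but 9 survives at r2c3 ⇒ r2c3=9.
Step 26. [r9c2∈{5}] nothing but 5 survives at r9c2. So r9c2=5.
Step 27. [r7c7∈{8}] nothing but 8 survives at r7c7. So r7c7=8.
Step 28. [r4c6∈{6}] r4c6 has the single candidate 6, so r4c6=6.
Step 29. [r3c2∈{4}] r3c2 has the single candidate 4, so r3c2=4.
Step 30. [r2c6∈{7}] r2c6 has the single candidate 7. So r2c6=7.
Step 31. [r7c3∈{3}] nothing but 3 survives at r7c3 ⇒ r7c3=3.
Step 32. [r4c8∈{7}] r4c8's peers cover all but 7. So r4c8=7.
Step 33. [r3c5∈{8}] r3c5 is down to just 8. So r3c5=8.
Step 34. [r8c8∈{2}] r8c8 is down to just 2 ⇒ r8c8=2.
Step 35. [r1c8∈{3}] only 3 remains possible at r1c8. So r1c8=3.
Step 36. [r4c4∈{9}] nothing but 9 survives at r4c4, so r4c4=9.
Step 37. [r3c7∈{6}] r3c7's peers cover all but 6 ⇒ r3c7=6.
Step 38. [r1c4∈{5}] only 5 remains possible at r1c4. So r1c4=5.
Step 39. [r1c1∈{2}] r1c1's peers cover all but 2, so r1c1=2.
Step 40. [r3c4∈{1}] only 1 remains possible at r3c4. So r3c4=1.
Step 41. [r9c9∈{3}] r9c9 is down to just 3 ⇒ r9c9=3.
Step 42. [r5c1∈{8}] nothing but 8 survives at r5c1, so r5c1=8.

Answer: 2 8 6 5 4 9 1 3 7 / 5 1 9 6 3 7 4 8 2 / 3 4 7 1 8 2 6 9 5 / 4 3 1 9 5 6 2 7 8 / 8 6 2 4 7 3 5 1 9 / 9 7 5 8 2 1 3 4 6 / 6 2 3 7 9 4 8 5 1 / 1 9 8 3 6 5 7 2 4 / 7 5 4 2 1 8 9 6 3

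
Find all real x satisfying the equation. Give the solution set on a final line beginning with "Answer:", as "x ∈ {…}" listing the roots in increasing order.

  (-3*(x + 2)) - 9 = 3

Step 1. [(-3*(x + 2)) - 9 = 3] common factor -3 (LHS and 3) — divide through. So factor: (x + 2) + 3 = -1.
Step 2. [(x + 2) + 3 = -1] subtract 3: x sits inside (… + 3). So sub: x + 2 = -4.
Step 3. [x + 2 = -4] the outer +2 inverts by subtracting 2, so sub: x = -6.

Answer: x ∈ {-6}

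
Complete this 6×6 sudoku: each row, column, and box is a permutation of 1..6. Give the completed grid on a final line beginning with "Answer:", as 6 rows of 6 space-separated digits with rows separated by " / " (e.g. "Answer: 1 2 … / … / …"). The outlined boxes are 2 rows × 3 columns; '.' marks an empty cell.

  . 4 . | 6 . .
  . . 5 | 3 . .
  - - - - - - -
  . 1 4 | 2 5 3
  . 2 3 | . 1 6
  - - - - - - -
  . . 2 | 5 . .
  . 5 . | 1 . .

Step 1. [r5c1∈{1,3,4,6}] across row 5, 1 lands solely at r5c1, so r5c1=1.
Step 2. [r1c5∈{2}] only 2 remains possible at r1c5. So r1c5=2.
Step 3. [r6c1∈{3,4,6}] 4 has one home in col 1: r6c1, so r6c1=4.
Step 4. [r5c2∈{3,6}] col 2 places 3 nowhere but r5c2, so r5c2=3.
Step 5. [r5c5∈{4,6}] r5c5 is the only open cell in row 5 admitting 6, so r5c5=6.
Step 6. [r2c6∈{1,4}] across row 2, 1 lands solely at r2c6 ⇒ r2c6=1.
Step 7. [r2c1∈{2,6}] 2 has one home in row 2: r2c1 ⇒ r2c1=2.
Step 8. [r6c6∈{2}] only 2 remains possible at r6c6 ⇒ r6c6=2.
Step 9. [r6c5∈{3}] r6c5's peers cover all but 3. So r6c5=3.
Step 10. [r1c3∈{1}] only 1 remains possible at r1c3 ⇒ r1c3=1.
Step 11. [r1c6∈{5}] r1c6 has the single candidate 5. So r1c6=5.
Step 12. [r5c6∈{4}] only 4 remains possible at r5c6, so r5c6=4.
Step 13. [r1c1∈{3}] r1c1 is down to just 3, so r1c1=3.
Step 14. [r4c1∈{5}] only 5 remains possible at r4c1. So r4c1=5.
Step 15. [r4c4∈{4}] only 4 remains possible at r4c4. So r4c4=4.
Step 16. [r3c1∈{6}] r3c1 is down to just 6. So r3c1=6.
Step 17. [r6c3∈{6}] r6c3's peers cover all but 6. So r6c3=6.
Step 18. [r2c5∈{4}] r2c5 is down to just 4 ⇒ r2c5=4.
Step 19. [r2c2∈{6}] r2c2 is down to just 6, so r2c2=6.

Answer: 3 4 1 6 2 5 / 2 6 5 3 4 1 / 6 1 4 2 5 3 / 5 2 3 4 1 6 / 1 3 2 5 6 4 / 4 5 6 1 3 2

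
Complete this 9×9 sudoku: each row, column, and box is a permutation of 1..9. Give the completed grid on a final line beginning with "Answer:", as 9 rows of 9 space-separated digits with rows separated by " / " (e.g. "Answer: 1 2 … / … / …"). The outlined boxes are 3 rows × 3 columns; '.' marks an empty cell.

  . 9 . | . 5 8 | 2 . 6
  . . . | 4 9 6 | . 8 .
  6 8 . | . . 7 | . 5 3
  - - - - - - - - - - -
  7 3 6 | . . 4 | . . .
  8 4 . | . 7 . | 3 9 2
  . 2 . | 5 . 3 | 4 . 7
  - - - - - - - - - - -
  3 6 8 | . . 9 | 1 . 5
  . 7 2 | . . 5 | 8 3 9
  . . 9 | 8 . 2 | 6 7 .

Step 1. [r6c3∈{1}] nothing but 1 survives at r6c3 ⇒ r6c3=1.
Step 2. [r2c9∈{1}] only 1 remains possible at r2c9. So r2c9=1.
Step 3. [r1c1∈{1,4}] across box 1, 1 lands solely at r1c1. So r1c1=1.
Step 4. [r2c3∈{3,5,7}] row 2 places 3 nowhere but r2c3 ⇒ r2c3=3.
Step 5. [r9c9∈{4}] r9c9 has the single candidate 4. So r9c9=4.
Step 6. [r5c6∈{1}] r5c6's peers cover all but 1. So r5c6=1.
Step 7. [r9c2∈{1,5}] r9c2 is the only open cell in col 2 admitting 1 ⇒ r9c2=1.
Step 8. [r6c5∈{6,8}] row 6 places 8 nowhere but r6c5 ⇒ r6c5=8.
Step 9. [r8c5∈{1,4,6}] 6 has one home in col 5: r8c5, so r8c5=6.
Step 10. [r4c5∈{2}] r4c5 is down to just 2. So r4c5=2.
Step 11. [r2c1∈{2,5}] 2 has one home in row 2: r2c1. So r2c1=2.
Step 12. [r3c3∈{4}] r3c3's peers cover all but 4 ⇒ r3c3=4.
Step 13. [r3c4∈{1,2}] 2 has one home in row 3: r3c4 ⇒ r3c4=2.
Step 14. [r4c4∈{9}] nothing but 9 survives at r4c4 ⇒ r4c4=9.
Step 15. [r7c8∈{2}] r7c8's peers cover all but 2, so r7c8=2.
Step 16. [r9c1∈{5}] r9c1 has the single candidate 5, so r9c1=5.
Step 17. [r5c3∈{5}] r5c3 has the single candidate 5, so r5c3=5.
Step 18. [r8c1∈{4}] r8c1 has the single candidate 4 ⇒ r8c1=4.
Step 19. [r5c4∈{6}] r5c4 is down to just 6 ⇒ r5c4=6.
Step 20. [r7c5∈{4}] only 4 remains possible at r7c5. So r7c5=4.
Step 21. [r6c1∈{9}] only 9 remains possible at r6c1 ⇒ r6c1=9.
Step 22. [r1c8∈{4}] r1c8 has the single candidate 4 ⇒ r1c8=4.
Step 23. [r6c8∈{6}] r6c8's peers cover all but 6, so r6c8=6.
Step 24. [r1c3∈{7}] nothing but 7 survives at r1c3. So r1c3=7.
Step 25. [r4c9∈{8}] nothing but 8 survives at r4c9 ⇒ r4c9=8.
Step 26. [r2c2∈{5}] r2c2's peers cover all but 5, so r2c2=5.
Step 27. [r4c7∈{5}] r4c7 is down to just 5 ⇒ r4c7=5.
Step 28. [r1c4∈{3}] r1c4 is down to just 3 ⇒ r1c4=3.
Step 29. [r7c4∈{7}] r7c4 is down to just 7, so r7c4=7.
Step 30. [r4c8∈{1}] r4c8's peers cover all but 1 ⇒ r4c8=1.
Step 31. [r2c7∈{7}] r2c7's peers cover all but 7 ⇒ r2c7=7.
Step 32. [r3c5∈{1}] r3c5 is down to just 1, so r3c5=1.
Step 33. [r3c7∈{9}] r3c7 is down to just 9 ⇒ r3c7=9.
Step 34. [r9c5∈{3}] r9c5 is down to just 3 ⇒ r9c5=3.
Step 35. [r8c4∈{1}] only 1 remains possible at r8c4 ⇒ r8c4=1.

Answer: 1 9 7 3 5 8 2 4 6 / 2 5 3 4 9 6 7 8 1 / 6 8 4 2 1 7 9 5 3 / 7 3 6 9 2 4 5 1 8 / 8 4 5 6 7 1 3 9 2 / 9 2 1 5 8 3 4 6 7 / 3 6 8 7 4 9 1 2 5 / 4 7 2 1 6 5 8 3 9 / 5 1 9 8 3 2 6 7 4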